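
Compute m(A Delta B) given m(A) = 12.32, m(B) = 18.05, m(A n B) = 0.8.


m(A Delta B) = m(A) + m(B) - 2*m(A n B)
= 12.32 + 18.05 - 2*0.8
= 12.32 + 18.05 - 1.6
= 28.77


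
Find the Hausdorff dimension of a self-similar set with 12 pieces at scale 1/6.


For a self-similar set with N copies scaled by 1/r:
dim_H = log(N)/log(r) = log(12)/log(6)
= 2.484907/1.791759
= 1.386853


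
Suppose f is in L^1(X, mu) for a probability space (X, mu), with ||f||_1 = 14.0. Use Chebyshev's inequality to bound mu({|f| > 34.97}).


Chebyshev/Markov inequality: mu(|f| > eps) <= (||f||_p / eps)^p
Step 1: ||f||_1 / eps = 14.0 / 34.97 = 0.400343
Step 2: Raise to power p = 1:
  (0.400343)^1 = 0.400343
Step 3: Therefore mu(|f| > 34.97) <= 0.400343


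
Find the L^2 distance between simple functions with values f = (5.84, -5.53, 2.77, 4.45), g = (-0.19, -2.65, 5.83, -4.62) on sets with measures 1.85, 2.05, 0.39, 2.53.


Step 1: Compute differences f_i - g_i:
  5.84 - -0.19 = 6.03
  -5.53 - -2.65 = -2.88
  2.77 - 5.83 = -3.06
  4.45 - -4.62 = 9.07
Step 2: Compute |diff|^2 * measure for each set:
  |6.03|^2 * 1.85 = 36.3609 * 1.85 = 67.267665
  |-2.88|^2 * 2.05 = 8.2944 * 2.05 = 17.00352
  |-3.06|^2 * 0.39 = 9.3636 * 0.39 = 3.651804
  |9.07|^2 * 2.53 = 82.2649 * 2.53 = 208.130197
Step 3: Sum = 296.053186
Step 4: ||f-g||_2 = (296.053186)^(1/2) = 17.206196


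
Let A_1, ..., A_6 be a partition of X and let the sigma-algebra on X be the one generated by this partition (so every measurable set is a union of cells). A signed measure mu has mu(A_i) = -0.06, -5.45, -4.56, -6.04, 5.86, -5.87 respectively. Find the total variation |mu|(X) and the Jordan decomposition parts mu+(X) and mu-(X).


Step 1: Every measurable set is a union of atoms (the cells / points), so a Hahn decomposition is
  obtained by grouping atoms by sign: P = union of atoms with mu > 0, N = union of the remaining atoms.
  Atoms in P (indices): 5;  atoms in N (indices): 1, 2, 3, 4, 6
  Positive values: 5.86
  Negative values: -0.06, -5.45, -4.56, -6.04, -5.87
Step 2: mu+(X) = mu(P) = sum of positive atom values = 5.86
Step 3: mu-(X) = -mu(N) = sum of |negative atom values| = 21.98
Step 4: |mu|(X) = mu+(X) + mu-(X) = 5.86 + 21.98 = 27.84


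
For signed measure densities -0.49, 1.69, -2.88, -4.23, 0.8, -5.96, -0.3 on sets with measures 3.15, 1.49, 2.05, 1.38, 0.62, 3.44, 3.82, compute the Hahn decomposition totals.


Step 1: Compute signed measure on each set:
  Set 1: -0.49 * 3.15 = -1.5435
  Set 2: 1.69 * 1.49 = 2.5181
  Set 3: -2.88 * 2.05 = -5.904
  Set 4: -4.23 * 1.38 = -5.8374
  Set 5: 0.8 * 0.62 = 0.496
  Set 6: -5.96 * 3.44 = -20.5024
  Set 7: -0.3 * 3.82 = -1.146
Step 2: Total signed measure = (-1.5435) + (2.5181) + (-5.904) + (-5.8374) + (0.496) + (-20.5024) + (-1.146)
     = -31.9192
Step 3: Positive part mu+(X) = sum of positive contributions = 3.0141
Step 4: Negative part mu-(X) = |sum of negative contributions| = 34.9333


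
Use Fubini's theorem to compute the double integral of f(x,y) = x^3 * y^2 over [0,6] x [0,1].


By Fubini's theorem, the double integral factors as a product of single integrals:
Step 1: integral_0^6 x^3 dx = [x^4/4] from 0 to 6
     = 6^4/4 = 324
Step 2: integral_0^1 y^2 dy = [y^3/3] from 0 to 1
     = 1^3/3 = 0.333333
Step 3: Double integral = 324 * 0.333333 = 108


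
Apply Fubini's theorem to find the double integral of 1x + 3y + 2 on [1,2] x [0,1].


By Fubini, integrate in x first, then y.
Step 1: Fix y, integrate over x in [1,2]:
  integral(1x + 3y + 2, x=1..2)
  = 1*(2^2 - 1^2)/2 + (3y + 2)*(2 - 1)
  = 1.5 + (3y + 2)*1
  = 1.5 + 3y + 2
  = 3.5 + 3y
Step 2: Integrate over y in [0,1]:
  integral(3.5 + 3y, y=0..1)
  = 3.5*1 + 3*(1^2 - 0^2)/2
  = 3.5 + 1.5
  = 5


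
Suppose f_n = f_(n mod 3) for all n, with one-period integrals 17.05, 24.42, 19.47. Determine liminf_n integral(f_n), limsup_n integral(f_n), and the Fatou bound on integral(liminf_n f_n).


The sequence (integral(f_n)) is periodic with period 3, repeating the values 17.05, 24.42, 19.47 indefinitely.
Step 1: For a periodic sequence, every tail (a_m, a_(m+1), ...) contains all 3 period values infinitely often.
Step 2: Hence inf of every tail = min of the period values = min(17.05, 24.42, 19.47) = 17.05.
        liminf_n integral(f_n) = sup over m of (inf of tail from m) = 17.05.
Step 3: Similarly sup of every tail = max of the period values = 24.42.
        limsup_n integral(f_n) = 24.42.
Step 4: Fatou's lemma: integral(liminf_n f_n) <= liminf_n integral(f_n) = 17.05.
        So the integral of the pointwise liminf is at most 17.05.


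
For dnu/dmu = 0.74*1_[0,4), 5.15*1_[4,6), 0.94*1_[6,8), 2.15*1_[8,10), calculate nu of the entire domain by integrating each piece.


Integrate each piece of the Radon-Nikodym derivative:
Step 1: integral_0^4 0.74 dx = 0.74*(4-0) = 0.74*4 = 2.96
Step 2: integral_4^6 5.15 dx = 5.15*(6-4) = 5.15*2 = 10.3
Step 3: integral_6^8 0.94 dx = 0.94*(8-6) = 0.94*2 = 1.88
Step 4: integral_8^10 2.15 dx = 2.15*(10-8) = 2.15*2 = 4.3
Total: 2.96 + 10.3 + 1.88 + 4.3 = 19.44


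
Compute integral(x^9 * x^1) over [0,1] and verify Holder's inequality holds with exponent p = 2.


Step 1: Exact integral of f*g = integral(x^10, 0, 1) = 1/11
     = 0.090909
Step 2: Holder bound with p=2, q=2:
  ||f||_p = (integral x^18 dx)^(1/2) = (1/19)^(1/2) = 0.229416
  ||g||_q = (integral x^2 dx)^(1/2) = (1/3)^(1/2) = 0.57735
Step 3: Holder bound = ||f||_p * ||g||_q = 0.229416 * 0.57735 = 0.132453
Verification: 0.090909 <= 0.132453 (Holder holds)


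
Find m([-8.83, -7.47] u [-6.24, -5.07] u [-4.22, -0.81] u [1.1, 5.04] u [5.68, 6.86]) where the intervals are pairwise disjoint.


For pairwise disjoint intervals, m(union) = sum of lengths.
= (-7.47 - -8.83) + (-5.07 - -6.24) + (-0.81 - -4.22) + (5.04 - 1.1) + (6.86 - 5.68)
= 1.36 + 1.17 + 3.41 + 3.94 + 1.18
= 11.06


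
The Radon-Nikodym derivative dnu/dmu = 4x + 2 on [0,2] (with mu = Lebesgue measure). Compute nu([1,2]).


nu(A) = integral_A (dnu/dmu) dmu = integral_1^2 (4x + 2) dx
Step 1: Antiderivative F(x) = (4/2)x^2 + 2x
Step 2: F(2) = (4/2)*2^2 + 2*2 = 8 + 4 = 12
Step 3: F(1) = (4/2)*1^2 + 2*1 = 2 + 2 = 4
Step 4: nu([1,2]) = F(2) - F(1) = 12 - 4 = 8


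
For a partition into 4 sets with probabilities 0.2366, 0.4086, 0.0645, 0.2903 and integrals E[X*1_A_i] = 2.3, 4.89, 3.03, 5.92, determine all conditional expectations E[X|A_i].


For each cell A_i: E[X|A_i] = E[X*1_A_i] / P(A_i)
Step 1: E[X|A_1] = 2.3 / 0.2366 = 9.721048
Step 2: E[X|A_2] = 4.89 / 0.4086 = 11.967695
Step 3: E[X|A_3] = 3.03 / 0.0645 = 46.976744
Step 4: E[X|A_4] = 5.92 / 0.2903 = 20.392697
Verification: E[X] = sum E[X*1_A_i] = 2.3 + 4.89 + 3.03 + 5.92 = 16.14


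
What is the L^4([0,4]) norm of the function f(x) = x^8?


Step 1: ||f||_4 = (integral_0^4 |x^8|^4 dx)^(1/4)
     = (integral_0^4 x^32 dx)^(1/4)
Step 2: integral_0^4 x^32 dx = [x^33/(33)] from 0 to 4 = 4^33/33
     = 73786976294838206464/33 = 2.235969e+18
Step 3: ||f||_4 = (2.235969e+18)^(1/4) = 38669.311845


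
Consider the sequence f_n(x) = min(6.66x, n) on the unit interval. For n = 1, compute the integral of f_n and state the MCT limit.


f(x) = 6.66x on [0,1]; f_n(x) = min(6.66x, n). At n = 1:
Step 1: f(x) reaches 1 at x = 1/6.66 = 0.15015
Step 2: integral(f_1) = integral(6.66x, 0, 0.15015) + integral(1, 0.15015, 1)
       = 6.66*0.15015^2/2 + 1*(1 - 0.15015)
       = 0.075075 + 0.84985
       = 0.924925
Step 3: As n -> infinity, f_n increases to f, so by MCT integral(f_n) -> integral(f) = 6.66/2 = 3.33.
Convergence: integral(f_1) = 0.924925 -> 3.33 as n -> infinity


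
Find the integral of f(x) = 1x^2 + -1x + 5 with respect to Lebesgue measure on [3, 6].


The Lebesgue integral of a Riemann-integrable function agrees with the Riemann integral.
Antiderivative F(x) = (1/3)x^3 + (-1/2)x^2 + 5x
F(6) = (1/3)*6^3 + (-1/2)*6^2 + 5*6
     = (1/3)*216 + (-1/2)*36 + 5*6
     = 72 + -18 + 30
     = 84
F(3) = 19.5
Integral = F(6) - F(3) = 84 - 19.5 = 64.5


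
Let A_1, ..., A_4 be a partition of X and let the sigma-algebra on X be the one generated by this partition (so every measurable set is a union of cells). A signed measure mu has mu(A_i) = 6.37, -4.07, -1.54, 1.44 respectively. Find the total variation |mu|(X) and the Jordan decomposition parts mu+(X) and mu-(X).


Step 1: Every measurable set is a union of atoms (the cells / points), so a Hahn decomposition is
  obtained by grouping atoms by sign: P = union of atoms with mu > 0, N = union of the remaining atoms.
  Atoms in P (indices): 1, 4;  atoms in N (indices): 2, 3
  Positive values: 6.37, 1.44
  Negative values: -4.07, -1.54
Step 2: mu+(X) = mu(P) = sum of positive atom values = 7.81
Step 3: mu-(X) = -mu(N) = sum of |negative atom values| = 5.61
Step 4: |mu|(X) = mu+(X) + mu-(X) = 7.81 + 5.61 = 13.42


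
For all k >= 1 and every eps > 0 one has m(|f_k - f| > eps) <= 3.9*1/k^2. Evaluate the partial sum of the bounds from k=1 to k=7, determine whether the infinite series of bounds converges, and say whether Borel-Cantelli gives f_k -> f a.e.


Step 1: List the terms 3.9*1/k^2 for k = 1 to 7:
  k=1: 3.9
  k=2: 0.975
  k=3: 0.433333
  k=4: 0.24375
  k=5: 0.156
  k=6: 0.108333
  k=7: 0.079592
Step 2: Partial sum = 3.9 + 0.975 + 0.433333 + 0.24375 + 0.156 + 0.108333 + 0.079592
     = 5.896009
Step 3: The full series sum_(k>=1) 3.9*1/k^2 converges (p-series with p = 2 > 1; a constant multiple of a convergent series converges).
Step 4: Fix eps > 0. Since sum_k m(|f_k - f| > eps) < infinity, the Borel-Cantelli lemma gives
        m(limsup_k {|f_k - f| > eps}) = 0, i.e. for a.e. x, |f_k(x) - f(x)| <= eps for all large k.
        Applying this with eps = 1/j for j = 1, 2, ... and intersecting the countably many full-measure sets,
        for a.e. x we get limsup_k |f_k(x) - f(x)| <= 1/j for every j, hence f_k -> f almost everywhere.
Conclusion: series converges; Borel-Cantelli yields f_k -> f a.e.


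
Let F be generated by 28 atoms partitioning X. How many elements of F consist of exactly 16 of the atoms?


Each element of F is a union of some subset of the 28 atoms.
Elements that are unions of exactly 16 atoms correspond to 16-element subsets of the 28 atoms.
Count = C(28, 16) = 28! / (16! * 12!) = 30421755.


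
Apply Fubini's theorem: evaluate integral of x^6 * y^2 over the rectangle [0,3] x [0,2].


By Fubini's theorem, the double integral factors as a product of single integrals:
Step 1: integral_0^3 x^6 dx = [x^7/7] from 0 to 3
     = 3^7/7 = 312.428571
Step 2: integral_0^2 y^2 dy = [y^3/3] from 0 to 2
     = 2^3/3 = 2.666667
Step 3: Double integral = 312.428571 * 2.666667 = 833.142857


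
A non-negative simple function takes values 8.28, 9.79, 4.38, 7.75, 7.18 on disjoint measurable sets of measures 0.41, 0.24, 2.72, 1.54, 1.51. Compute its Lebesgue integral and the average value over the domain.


Step 1: Integral = sum(value_i * measure_i)
= 8.28*0.41 + 9.79*0.24 + 4.38*2.72 + 7.75*1.54 + 7.18*1.51
= 3.3948 + 2.3496 + 11.9136 + 11.935 + 10.8418
= 40.4348
Step 2: Total measure of domain = 0.41 + 0.24 + 2.72 + 1.54 + 1.51 = 6.42
Step 3: Average value = 40.4348 / 6.42 = 6.298255


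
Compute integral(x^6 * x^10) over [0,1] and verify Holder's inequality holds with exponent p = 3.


Step 1: Exact integral of f*g = integral(x^16, 0, 1) = 1/17
     = 0.058824
Step 2: Holder bound with p=3, q=1.5:
  ||f||_p = (integral x^18 dx)^(1/3) = (1/19)^(1/3) = 0.374756
  ||g||_q = (integral x^15 dx)^(1/1.5) = (1/16)^(1/1.5) = 0.15749
Step 3: Holder bound = ||f||_p * ||g||_q = 0.374756 * 0.15749 = 0.05902
Verification: 0.058824 <= 0.05902 (Holder holds)


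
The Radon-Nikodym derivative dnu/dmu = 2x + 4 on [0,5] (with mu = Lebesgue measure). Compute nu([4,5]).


nu(A) = integral_A (dnu/dmu) dmu = integral_4^5 (2x + 4) dx
Step 1: Antiderivative F(x) = (2/2)x^2 + 4x
Step 2: F(5) = (2/2)*5^2 + 4*5 = 25 + 20 = 45
Step 3: F(4) = (2/2)*4^2 + 4*4 = 16 + 16 = 32
Step 4: nu([4,5]) = F(5) - F(4) = 45 - 32 = 13


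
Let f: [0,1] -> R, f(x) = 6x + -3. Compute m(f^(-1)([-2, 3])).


f^(-1)([-2, 3]) = {x : -2 <= 6x + -3 <= 3}
Solving: (-2 - -3)/6 <= x <= (3 - -3)/6
= [0.166667, 1]
Intersecting with [0,1]: [0.166667, 1]
Measure = 1 - 0.166667 = 0.833333


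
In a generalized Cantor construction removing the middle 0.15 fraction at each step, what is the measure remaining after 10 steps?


Step 1: At each step, fraction remaining = 1 - 0.15 = 0.85
Step 2: After 10 steps, measure = (0.85)^10
Result = 0.196874


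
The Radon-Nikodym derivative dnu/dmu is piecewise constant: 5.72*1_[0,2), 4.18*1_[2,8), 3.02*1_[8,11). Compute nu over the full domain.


Integrate each piece of the Radon-Nikodym derivative:
Step 1: integral_0^2 5.72 dx = 5.72*(2-0) = 5.72*2 = 11.44
Step 2: integral_2^8 4.18 dx = 4.18*(8-2) = 4.18*6 = 25.08
Step 3: integral_8^11 3.02 dx = 3.02*(11-8) = 3.02*3 = 9.06
Total: 11.44 + 25.08 + 9.06 = 45.58


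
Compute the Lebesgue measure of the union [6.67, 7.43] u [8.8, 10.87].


For pairwise disjoint intervals, m(union) = sum of lengths.
= (7.43 - 6.67) + (10.87 - 8.8)
= 0.76 + 2.07
= 2.83


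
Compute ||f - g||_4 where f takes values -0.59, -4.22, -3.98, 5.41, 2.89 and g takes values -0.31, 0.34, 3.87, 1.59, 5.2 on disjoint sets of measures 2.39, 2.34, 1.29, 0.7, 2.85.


Step 1: Compute differences f_i - g_i:
  -0.59 - -0.31 = -0.28
  -4.22 - 0.34 = -4.56
  -3.98 - 3.87 = -7.85
  5.41 - 1.59 = 3.82
  2.89 - 5.2 = -2.31
Step 2: Compute |diff|^4 * measure for each set:
  |-0.28|^4 * 2.39 = 0.006147 * 2.39 = 0.01469
  |-4.56|^4 * 2.34 = 432.373801 * 2.34 = 1011.754694
  |-7.85|^4 * 1.29 = 3797.332506 * 1.29 = 4898.558933
  |3.82|^4 * 0.7 = 212.938138 * 0.7 = 149.056696
  |-2.31|^4 * 2.85 = 28.473963 * 2.85 = 81.150795
Step 3: Sum = 6140.535809
Step 4: ||f-g||_4 = (6140.535809)^(1/4) = 8.852207


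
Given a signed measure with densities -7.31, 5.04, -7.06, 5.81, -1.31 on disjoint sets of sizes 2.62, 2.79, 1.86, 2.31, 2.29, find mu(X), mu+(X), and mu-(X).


Step 1: Compute signed measure on each set:
  Set 1: -7.31 * 2.62 = -19.1522
  Set 2: 5.04 * 2.79 = 14.0616
  Set 3: -7.06 * 1.86 = -13.1316
  Set 4: 5.81 * 2.31 = 13.4211
  Set 5: -1.31 * 2.29 = -2.9999
Step 2: Total signed measure = (-19.1522) + (14.0616) + (-13.1316) + (13.4211) + (-2.9999)
     = -7.801
Step 3: Positive part mu+(X) = sum of positive contributions = 27.4827
Step 4: Negative part mu-(X) = |sum of negative contributions| = 35.2837


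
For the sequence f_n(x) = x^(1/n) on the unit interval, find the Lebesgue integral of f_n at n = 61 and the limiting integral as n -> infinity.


At n = 61: f_61(x) = x^(1/61).
Step 1: integral(x^(1/61), 0, 1) = [x^(1/61+1) / (1/61+1)] from 0 to 1
     = 1 / (1/61 + 1) = 1 / ((61+1)/61) = 61/(61+1)
     = 61/62 = 0.983871
Step 2: As n -> infinity, f_n(x) = x^(1/n) -> 1 for x in (0,1], and f_n is increasing in n.
By MCT, lim_n integral(f_n) = integral(lim_n f_n) = integral(1, 0, 1) = 1.
Step 3: Verify convergence: 61/62 = 0.983871 -> 1


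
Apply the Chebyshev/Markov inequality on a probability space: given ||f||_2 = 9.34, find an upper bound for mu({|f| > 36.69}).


Chebyshev/Markov inequality: mu(|f| > eps) <= (||f||_p / eps)^p
Step 1: ||f||_2 / eps = 9.34 / 36.69 = 0.254565
Step 2: Raise to power p = 2:
  (0.254565)^2 = 0.064803
Step 3: Therefore mu(|f| > 36.69) <= 0.064803


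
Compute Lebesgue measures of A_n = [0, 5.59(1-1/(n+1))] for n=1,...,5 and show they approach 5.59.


By continuity of measure from below: if A_n increases to A, then m(A_n) -> m(A).
Here A = [0, 5.59], so m(A) = 5.59
Step 1: a_1 = 5.59*(1 - 1/2) = 2.795, m(A_1) = 2.795
Step 2: a_2 = 5.59*(1 - 1/3) = 3.7267, m(A_2) = 3.7267
Step 3: a_3 = 5.59*(1 - 1/4) = 4.1925, m(A_3) = 4.1925
Step 4: a_4 = 5.59*(1 - 1/5) = 4.472, m(A_4) = 4.472
Step 5: a_5 = 5.59*(1 - 1/6) = 4.6583, m(A_5) = 4.6583
Limit: m(A_n) -> m([0,5.59]) = 5.59


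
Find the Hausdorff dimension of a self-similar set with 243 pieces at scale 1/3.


For a self-similar set with N copies scaled by 1/r:
dim_H = log(N)/log(r) = log(243)/log(3)
= 5.493061/1.098612
= 5


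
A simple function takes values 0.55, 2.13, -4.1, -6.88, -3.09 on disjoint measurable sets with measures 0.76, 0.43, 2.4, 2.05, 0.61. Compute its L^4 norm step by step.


Step 1: Compute |f_i|^4 for each value:
  |0.55|^4 = 0.091506
  |2.13|^4 = 20.583462
  |-4.1|^4 = 282.5761
  |-6.88|^4 = 2240.545423
  |-3.09|^4 = 91.166214
Step 2: Multiply by measures and sum:
  0.091506 * 0.76 = 0.069545
  20.583462 * 0.43 = 8.850888
  282.5761 * 2.4 = 678.18264
  2240.545423 * 2.05 = 4593.118118
  91.166214 * 0.61 = 55.61139
Sum = 0.069545 + 8.850888 + 678.18264 + 4593.118118 + 55.61139 = 5335.832581
Step 3: Take the p-th root:
||f||_4 = (5335.832581)^(1/4) = 8.546741


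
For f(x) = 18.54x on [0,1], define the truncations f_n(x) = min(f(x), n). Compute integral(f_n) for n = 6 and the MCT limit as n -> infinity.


f(x) = 18.54x on [0,1]; f_n(x) = min(18.54x, n). At n = 6:
Step 1: f(x) reaches 6 at x = 6/18.54 = 0.323625
Step 2: integral(f_6) = integral(18.54x, 0, 0.323625) + integral(6, 0.323625, 1)
       = 18.54*0.323625^2/2 + 6*(1 - 0.323625)
       = 0.970874 + 4.058252
       = 5.029126
Step 3: As n -> infinity, f_n increases to f, so by MCT integral(f_n) -> integral(f) = 18.54/2 = 9.27.
Convergence: integral(f_6) = 5.029126 -> 9.27 as n -> infinity


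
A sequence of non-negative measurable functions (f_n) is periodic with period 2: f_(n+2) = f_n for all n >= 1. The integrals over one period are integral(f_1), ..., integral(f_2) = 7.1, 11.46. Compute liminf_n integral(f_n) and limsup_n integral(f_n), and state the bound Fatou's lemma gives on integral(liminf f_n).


The sequence (integral(f_n)) is periodic with period 2, repeating the values 7.1, 11.46 indefinitely.
Step 1: For a periodic sequence, every tail (a_m, a_(m+1), ...) contains all 2 period values infinitely often.
Step 2: Hence inf of every tail = min of the period values = min(7.1, 11.46) = 7.1.
        liminf_n integral(f_n) = sup over m of (inf of tail from m) = 7.1.
Step 3: Similarly sup of every tail = max of the period values = 11.46.
        limsup_n integral(f_n) = 11.46.
Step 4: Fatou's lemma: integral(liminf_n f_n) <= liminf_n integral(f_n) = 7.1.
        So the integral of the pointwise liminf is at most 7.1.


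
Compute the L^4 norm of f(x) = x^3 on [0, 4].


Step 1: ||f||_4 = (integral_0^4 |x^3|^4 dx)^(1/4)
     = (integral_0^4 x^12 dx)^(1/4)
Step 2: integral_0^4 x^12 dx = [x^13/(13)] from 0 to 4 = 4^13/13
     = 67108864/13 = 5.162220e+06
Step 3: ||f||_4 = (5.162220e+06)^(1/4) = 47.666047


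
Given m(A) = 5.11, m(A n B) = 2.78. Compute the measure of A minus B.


m(A \ B) = m(A) - m(A n B)
= 5.11 - 2.78
= 2.33


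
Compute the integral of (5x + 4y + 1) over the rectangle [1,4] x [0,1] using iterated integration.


By Fubini, integrate in x first, then y.
Step 1: Fix y, integrate over x in [1,4]:
  integral(5x + 4y + 1, x=1..4)
  = 5*(4^2 - 1^2)/2 + (4y + 1)*(4 - 1)
  = 37.5 + (4y + 1)*3
  = 37.5 + 12y + 3
  = 40.5 + 12y
Step 2: Integrate over y in [0,1]:
  integral(40.5 + 12y, y=0..1)
  = 40.5*1 + 12*(1^2 - 0^2)/2
  = 40.5 + 6
  = 46.5


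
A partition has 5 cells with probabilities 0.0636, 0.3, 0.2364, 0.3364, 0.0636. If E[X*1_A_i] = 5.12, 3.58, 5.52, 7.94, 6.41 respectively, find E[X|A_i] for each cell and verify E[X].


For each cell A_i: E[X|A_i] = E[X*1_A_i] / P(A_i)
Step 1: E[X|A_1] = 5.12 / 0.0636 = 80.503145
Step 2: E[X|A_2] = 3.58 / 0.3 = 11.933333
Step 3: E[X|A_3] = 5.52 / 0.2364 = 23.350254
Step 4: E[X|A_4] = 7.94 / 0.3364 = 23.602854
Step 5: E[X|A_5] = 6.41 / 0.0636 = 100.786164
Verification: E[X] = sum E[X*1_A_i] = 5.12 + 3.58 + 5.52 + 7.94 + 6.41 = 28.57


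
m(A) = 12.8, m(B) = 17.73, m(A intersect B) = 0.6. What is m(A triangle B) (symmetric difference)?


m(A Delta B) = m(A) + m(B) - 2*m(A n B)
= 12.8 + 17.73 - 2*0.6
= 12.8 + 17.73 - 1.2
= 29.33


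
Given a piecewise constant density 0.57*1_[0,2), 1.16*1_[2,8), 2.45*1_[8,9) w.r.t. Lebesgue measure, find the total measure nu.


Integrate each piece of the Radon-Nikodym derivative:
Step 1: integral_0^2 0.57 dx = 0.57*(2-0) = 0.57*2 = 1.14
Step 2: integral_2^8 1.16 dx = 1.16*(8-2) = 1.16*6 = 6.96
Step 3: integral_8^9 2.45 dx = 2.45*(9-8) = 2.45*1 = 2.45
Total: 1.14 + 6.96 + 2.45 = 10.55


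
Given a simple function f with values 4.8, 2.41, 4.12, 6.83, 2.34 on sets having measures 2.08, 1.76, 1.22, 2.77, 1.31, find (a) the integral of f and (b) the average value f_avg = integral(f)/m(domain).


Step 1: Integral = sum(value_i * measure_i)
= 4.8*2.08 + 2.41*1.76 + 4.12*1.22 + 6.83*2.77 + 2.34*1.31
= 9.984 + 4.2416 + 5.0264 + 18.9191 + 3.0654
= 41.2365
Step 2: Total measure of domain = 2.08 + 1.76 + 1.22 + 2.77 + 1.31 = 9.14
Step 3: Average value = 41.2365 / 9.14 = 4.511652


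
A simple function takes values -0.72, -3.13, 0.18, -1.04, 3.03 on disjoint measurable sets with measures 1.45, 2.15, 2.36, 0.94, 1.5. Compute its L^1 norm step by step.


Step 1: Compute |f_i|^1 for each value:
  |-0.72|^1 = 0.72
  |-3.13|^1 = 3.13
  |0.18|^1 = 0.18
  |-1.04|^1 = 1.04
  |3.03|^1 = 3.03
Step 2: Multiply by measures and sum:
  0.72 * 1.45 = 1.044
  3.13 * 2.15 = 6.7295
  0.18 * 2.36 = 0.4248
  1.04 * 0.94 = 0.9776
  3.03 * 1.5 = 4.545
Sum = 1.044 + 6.7295 + 0.4248 + 0.9776 + 4.545 = 13.7209
Step 3: Take the p-th root:
||f||_1 = (13.7209)^(1/1) = 13.7209


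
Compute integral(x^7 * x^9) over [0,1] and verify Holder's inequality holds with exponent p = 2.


Step 1: Exact integral of f*g = integral(x^16, 0, 1) = 1/17
     = 0.058824
Step 2: Holder bound with p=2, q=2:
  ||f||_p = (integral x^14 dx)^(1/2) = (1/15)^(1/2) = 0.258199
  ||g||_q = (integral x^18 dx)^(1/2) = (1/19)^(1/2) = 0.229416
Step 3: Holder bound = ||f||_p * ||g||_q = 0.258199 * 0.229416 = 0.059235
Verification: 0.058824 <= 0.059235 (Holder holds)


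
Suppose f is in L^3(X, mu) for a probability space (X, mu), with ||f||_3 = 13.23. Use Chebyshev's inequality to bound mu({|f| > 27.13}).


Chebyshev/Markov inequality: mu(|f| > eps) <= (||f||_p / eps)^p
Step 1: ||f||_3 / eps = 13.23 / 27.13 = 0.487652
Step 2: Raise to power p = 3:
  (0.487652)^3 = 0.115966
Step 3: Therefore mu(|f| > 27.13) <= 0.115966


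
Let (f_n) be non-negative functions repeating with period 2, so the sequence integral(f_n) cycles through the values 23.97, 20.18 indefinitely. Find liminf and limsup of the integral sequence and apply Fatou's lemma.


The sequence (integral(f_n)) is periodic with period 2, repeating the values 23.97, 20.18 indefinitely.
Step 1: For a periodic sequence, every tail (a_m, a_(m+1), ...) contains all 2 period values infinitely often.
Step 2: Hence inf of every tail = min of the period values = min(23.97, 20.18) = 20.18.
        liminf_n integral(f_n) = sup over m of (inf of tail from m) = 20.18.
Step 3: Similarly sup of every tail = max of the period values = 23.97.
        limsup_n integral(f_n) = 23.97.
Step 4: Fatou's lemma: integral(liminf_n f_n) <= liminf_n integral(f_n) = 20.18.
        So the integral of the pointwise liminf is at most 20.18.


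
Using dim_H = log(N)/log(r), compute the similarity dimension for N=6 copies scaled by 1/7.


For a self-similar set with N copies scaled by 1/r:
dim_H = log(N)/log(r) = log(6)/log(7)
= 1.791759/1.94591
= 0.920782


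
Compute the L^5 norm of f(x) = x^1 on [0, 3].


Step 1: ||f||_5 = (integral_0^3 |x^1|^5 dx)^(1/5)
     = (integral_0^3 x^5 dx)^(1/5)
Step 2: integral_0^3 x^5 dx = [x^6/(6)] from 0 to 3 = 3^6/6
     = 729/6 = 121.5
Step 3: ||f||_5 = (121.5)^(1/5) = 2.611652


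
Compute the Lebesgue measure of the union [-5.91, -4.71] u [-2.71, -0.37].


For pairwise disjoint intervals, m(union) = sum of lengths.
= (-4.71 - -5.91) + (-0.37 - -2.71)
= 1.2 + 2.34
= 3.54


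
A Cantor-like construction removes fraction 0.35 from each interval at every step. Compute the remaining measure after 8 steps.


Step 1: At each step, fraction remaining = 1 - 0.35 = 0.65
Step 2: After 8 steps, measure = (0.65)^8
Result = 0.031864


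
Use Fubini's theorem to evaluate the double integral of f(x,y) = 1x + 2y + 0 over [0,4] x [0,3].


By Fubini, integrate in x first, then y.
Step 1: Fix y, integrate over x in [0,4]:
  integral(1x + 2y + 0, x=0..4)
  = 1*(4^2 - 0^2)/2 + (2y + 0)*(4 - 0)
  = 8 + (2y + 0)*4
  = 8 + 8y + 0
  = 8 + 8y
Step 2: Integrate over y in [0,3]:
  integral(8 + 8y, y=0..3)
  = 8*3 + 8*(3^2 - 0^2)/2
  = 24 + 36
  = 60


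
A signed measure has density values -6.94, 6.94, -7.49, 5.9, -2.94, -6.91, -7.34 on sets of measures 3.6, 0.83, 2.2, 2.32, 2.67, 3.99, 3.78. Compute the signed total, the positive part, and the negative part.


Step 1: Compute signed measure on each set:
  Set 1: -6.94 * 3.6 = -24.984
  Set 2: 6.94 * 0.83 = 5.7602
  Set 3: -7.49 * 2.2 = -16.478
  Set 4: 5.9 * 2.32 = 13.688
  Set 5: -2.94 * 2.67 = -7.8498
  Set 6: -6.91 * 3.99 = -27.5709
  Set 7: -7.34 * 3.78 = -27.7452
Step 2: Total signed measure = (-24.984) + (5.7602) + (-16.478) + (13.688) + (-7.8498) + (-27.5709) + (-27.7452)
     = -85.1797
Step 3: Positive part mu+(X) = sum of positive contributions = 19.4482
Step 4: Negative part mu-(X) = |sum of negative contributions| = 104.6279


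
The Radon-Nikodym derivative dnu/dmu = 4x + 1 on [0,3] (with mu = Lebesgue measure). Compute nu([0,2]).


nu(A) = integral_A (dnu/dmu) dmu = integral_0^2 (4x + 1) dx
Step 1: Antiderivative F(x) = (4/2)x^2 + 1x
Step 2: F(2) = (4/2)*2^2 + 1*2 = 8 + 2 = 10
Step 3: F(0) = (4/2)*0^2 + 1*0 = 0.0 + 0 = 0.0
Step 4: nu([0,2]) = F(2) - F(0) = 10 - 0.0 = 10


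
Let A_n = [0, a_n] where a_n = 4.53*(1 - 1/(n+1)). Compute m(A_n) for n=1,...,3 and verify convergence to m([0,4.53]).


By continuity of measure from below: if A_n increases to A, then m(A_n) -> m(A).
Here A = [0, 4.53], so m(A) = 4.53
Step 1: a_1 = 4.53*(1 - 1/2) = 2.265, m(A_1) = 2.265
Step 2: a_2 = 4.53*(1 - 1/3) = 3.02, m(A_2) = 3.02
Step 3: a_3 = 4.53*(1 - 1/4) = 3.3975, m(A_3) = 3.3975
Limit: m(A_n) -> m([0,4.53]) = 4.53


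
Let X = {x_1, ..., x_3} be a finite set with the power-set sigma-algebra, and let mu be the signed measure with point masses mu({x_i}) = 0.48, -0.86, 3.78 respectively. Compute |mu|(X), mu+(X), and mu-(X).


Step 1: Every measurable set is a union of atoms (the cells / points), so a Hahn decomposition is
  obtained by grouping atoms by sign: P = union of atoms with mu > 0, N = union of the remaining atoms.
  Atoms in P (indices): 1, 3;  atoms in N (indices): 2
  Positive values: 0.48, 3.78
  Negative values: -0.86
Step 2: mu+(X) = mu(P) = sum of positive atom values = 4.26
Step 3: mu-(X) = -mu(N) = sum of |negative atom values| = 0.86
Step 4: |mu|(X) = mu+(X) + mu-(X) = 4.26 + 0.86 = 5.12


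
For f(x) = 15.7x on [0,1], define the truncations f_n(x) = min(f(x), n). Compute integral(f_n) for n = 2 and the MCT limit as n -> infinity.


f(x) = 15.7x on [0,1]; f_n(x) = min(15.7x, n). At n = 2:
Step 1: f(x) reaches 2 at x = 2/15.7 = 0.127389
Step 2: integral(f_2) = integral(15.7x, 0, 0.127389) + integral(2, 0.127389, 1)
       = 15.7*0.127389^2/2 + 2*(1 - 0.127389)
       = 0.127389 + 1.745223
       = 1.872611
Step 3: As n -> infinity, f_n increases to f, so by MCT integral(f_n) -> integral(f) = 15.7/2 = 7.85.
Convergence: integral(f_2) = 1.872611 -> 7.85 as n -> infinity


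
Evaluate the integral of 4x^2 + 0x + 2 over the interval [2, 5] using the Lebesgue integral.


The Lebesgue integral of a Riemann-integrable function agrees with the Riemann integral.
Antiderivative F(x) = (4/3)x^3 + (0/2)x^2 + 2x
F(5) = (4/3)*5^3 + (0/2)*5^2 + 2*5
     = (4/3)*125 + (0/2)*25 + 2*5
     = 166.666667 + 0.0 + 10
     = 176.666667
F(2) = 14.666667
Integral = F(5) - F(2) = 176.666667 - 14.666667 = 162


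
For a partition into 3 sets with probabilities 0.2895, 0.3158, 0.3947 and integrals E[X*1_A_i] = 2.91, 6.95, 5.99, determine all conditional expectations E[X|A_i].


For each cell A_i: E[X|A_i] = E[X*1_A_i] / P(A_i)
Step 1: E[X|A_1] = 2.91 / 0.2895 = 10.051813
Step 2: E[X|A_2] = 6.95 / 0.3158 = 22.0076
Step 3: E[X|A_3] = 5.99 / 0.3947 = 15.176083
Verification: E[X] = sum E[X*1_A_i] = 2.91 + 6.95 + 5.99 = 15.85


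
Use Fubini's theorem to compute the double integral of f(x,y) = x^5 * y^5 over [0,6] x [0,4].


By Fubini's theorem, the double integral factors as a product of single integrals:
Step 1: integral_0^6 x^5 dx = [x^6/6] from 0 to 6
     = 6^6/6 = 7776
Step 2: integral_0^4 y^5 dy = [y^6/6] from 0 to 4
     = 4^6/6 = 682.666667
Step 3: Double integral = 7776 * 682.666667 = 5.308416e+06


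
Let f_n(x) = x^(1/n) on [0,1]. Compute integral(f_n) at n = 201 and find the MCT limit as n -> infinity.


At n = 201: f_201(x) = x^(1/201).
Step 1: integral(x^(1/201), 0, 1) = [x^(1/201+1) / (1/201+1)] from 0 to 1
     = 1 / (1/201 + 1) = 1 / ((201+1)/201) = 201/(201+1)
     = 201/202 = 0.99505
Step 2: As n -> infinity, f_n(x) = x^(1/n) -> 1 for x in (0,1], and f_n is increasing in n.
By MCT, lim_n integral(f_n) = integral(lim_n f_n) = integral(1, 0, 1) = 1.
Step 3: Verify convergence: 201/202 = 0.99505 -> 1


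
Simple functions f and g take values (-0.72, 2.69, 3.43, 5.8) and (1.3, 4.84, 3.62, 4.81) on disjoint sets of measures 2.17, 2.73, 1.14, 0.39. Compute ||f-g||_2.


Step 1: Compute differences f_i - g_i:
  -0.72 - 1.3 = -2.02
  2.69 - 4.84 = -2.15
  3.43 - 3.62 = -0.19
  5.8 - 4.81 = 0.99
Step 2: Compute |diff|^2 * measure for each set:
  |-2.02|^2 * 2.17 = 4.0804 * 2.17 = 8.854468
  |-2.15|^2 * 2.73 = 4.6225 * 2.73 = 12.619425
  |-0.19|^2 * 1.14 = 0.0361 * 1.14 = 0.041154
  |0.99|^2 * 0.39 = 0.9801 * 0.39 = 0.382239
Step 3: Sum = 21.897286
Step 4: ||f-g||_2 = (21.897286)^(1/2) = 4.679454


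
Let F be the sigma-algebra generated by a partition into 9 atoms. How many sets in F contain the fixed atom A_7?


Each element of F is a union of some subset S of the 9 atoms.
The element contains A_7 iff A_7 is in S.
So we count subsets S of {A_1,...,A_9} with A_7 in S: choose freely among the other 8 atoms.
Count = 2^(9-1) = 2^8 = 256.


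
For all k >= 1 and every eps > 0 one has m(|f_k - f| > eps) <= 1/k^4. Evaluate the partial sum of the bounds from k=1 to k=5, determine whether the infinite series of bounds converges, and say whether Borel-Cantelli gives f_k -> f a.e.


Step 1: List the terms 1/k^4 for k = 1 to 5:
  k=1: 1
  k=2: 0.0625
  k=3: 0.012346
  k=4: 0.003906
  k=5: 0.0016
Step 2: Partial sum = 1 + 0.0625 + 0.012346 + 0.003906 + 0.0016
     = 1.080352
Step 3: The full series sum_(k>=1) 1/k^4 converges (p-series with p = 4 > 1; a constant multiple of a convergent series converges).
Step 4: Fix eps > 0. Since sum_k m(|f_k - f| > eps) < infinity, the Borel-Cantelli lemma gives
        m(limsup_k {|f_k - f| > eps}) = 0, i.e. for a.e. x, |f_k(x) - f(x)| <= eps for all large k.
        Applying this with eps = 1/j for j = 1, 2, ... and intersecting the countably many full-measure sets,
        for a.e. x we get limsup_k |f_k(x) - f(x)| <= 1/j for every j, hence f_k -> f almost everywhere.
Conclusion: series converges; Borel-Cantelli yields f_k -> f a.e.


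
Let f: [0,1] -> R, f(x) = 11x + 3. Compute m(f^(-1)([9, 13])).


f^(-1)([9, 13]) = {x : 9 <= 11x + 3 <= 13}
Solving: (9 - 3)/11 <= x <= (13 - 3)/11
= [0.545455, 0.909091]
Intersecting with [0,1]: [0.545455, 0.909091]
Measure = 0.909091 - 0.545455 = 0.363636


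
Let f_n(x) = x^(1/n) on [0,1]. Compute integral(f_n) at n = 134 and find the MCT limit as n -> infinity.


At n = 134: f_134(x) = x^(1/134).
Step 1: integral(x^(1/134), 0, 1) = [x^(1/134+1) / (1/134+1)] from 0 to 1
     = 1 / (1/134 + 1) = 1 / ((134+1)/134) = 134/(134+1)
     = 134/135 = 0.992593
Step 2: As n -> infinity, f_n(x) = x^(1/n) -> 1 for x in (0,1], and f_n is increasing in n.
By MCT, lim_n integral(f_n) = integral(lim_n f_n) = integral(1, 0, 1) = 1.
Step 3: Verify convergence: 134/135 = 0.992593 -> 1


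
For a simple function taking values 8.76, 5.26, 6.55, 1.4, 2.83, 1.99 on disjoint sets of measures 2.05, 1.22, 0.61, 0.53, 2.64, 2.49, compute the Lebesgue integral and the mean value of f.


Step 1: Integral = sum(value_i * measure_i)
= 8.76*2.05 + 5.26*1.22 + 6.55*0.61 + 1.4*0.53 + 2.83*2.64 + 1.99*2.49
= 17.958 + 6.4172 + 3.9955 + 0.742 + 7.4712 + 4.9551
= 41.539
Step 2: Total measure of domain = 2.05 + 1.22 + 0.61 + 0.53 + 2.64 + 2.49 = 9.54
Step 3: Average value = 41.539 / 9.54 = 4.354193


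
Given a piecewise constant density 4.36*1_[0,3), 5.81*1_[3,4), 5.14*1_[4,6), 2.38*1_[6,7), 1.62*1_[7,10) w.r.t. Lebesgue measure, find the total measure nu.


Integrate each piece of the Radon-Nikodym derivative:
Step 1: integral_0^3 4.36 dx = 4.36*(3-0) = 4.36*3 = 13.08
Step 2: integral_3^4 5.81 dx = 5.81*(4-3) = 5.81*1 = 5.81
Step 3: integral_4^6 5.14 dx = 5.14*(6-4) = 5.14*2 = 10.28
Step 4: integral_6^7 2.38 dx = 2.38*(7-6) = 2.38*1 = 2.38
Step 5: integral_7^10 1.62 dx = 1.62*(10-7) = 1.62*3 = 4.86
Total: 13.08 + 5.81 + 10.28 + 2.38 + 4.86 = 36.41


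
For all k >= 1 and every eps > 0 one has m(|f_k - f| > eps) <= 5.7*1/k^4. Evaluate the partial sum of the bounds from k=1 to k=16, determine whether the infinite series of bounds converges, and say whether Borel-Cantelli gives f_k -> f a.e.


Step 1: List the terms 5.7*1/k^4 for k = 1 to 16:
  k=1: 5.7
  k=2: 0.35625
  k=3: 0.07037
  k=4: 0.022266
  k=5: 0.00912
  k=6: 0.004398
  k=7: 0.002374
  k=8: 0.001392
  k=9: 8.687700e-04
  k=10: 5.700000e-04
  k=11: 3.893177e-04
  k=12: 2.748843e-04
  k=13: 1.995728e-04
  k=14: 1.483757e-04
  k=15: 1.125926e-04
  k=16: 8.697510e-05
Step 2: Partial sum = 5.7 + 0.35625 + 0.07037 + 0.022266 + 0.00912 + 0.004398 + 0.002374 + 0.001392 + 8.687700e-04 + 5.700000e-04 + 3.893177e-04 + 2.748843e-04 + 1.995728e-04 + 1.483757e-04 + 1.125926e-04 + 8.697510e-05
     = 6.16882
Step 3: The full series sum_(k>=1) 5.7*1/k^4 converges (p-series with p = 4 > 1; a constant multiple of a convergent series converges).
Step 4: Fix eps > 0. Since sum_k m(|f_k - f| > eps) < infinity, the Borel-Cantelli lemma gives
        m(limsup_k {|f_k - f| > eps}) = 0, i.e. for a.e. x, |f_k(x) - f(x)| <= eps for all large k.
        Applying this with eps = 1/j for j = 1, 2, ... and intersecting the countably many full-measure sets,
        for a.e. x we get limsup_k |f_k(x) - f(x)| <= 1/j for every j, hence f_k -> f almost everywhere.
Conclusion: series converges; Borel-Cantelli yields f_k -> f a.e.


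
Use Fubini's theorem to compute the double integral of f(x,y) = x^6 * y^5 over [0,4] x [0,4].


By Fubini's theorem, the double integral factors as a product of single integrals:
Step 1: integral_0^4 x^6 dx = [x^7/7] from 0 to 4
     = 4^7/7 = 2340.571429
Step 2: integral_0^4 y^5 dy = [y^6/6] from 0 to 4
     = 4^6/6 = 682.666667
Step 3: Double integral = 2340.571429 * 682.666667 = 1.597830e+06


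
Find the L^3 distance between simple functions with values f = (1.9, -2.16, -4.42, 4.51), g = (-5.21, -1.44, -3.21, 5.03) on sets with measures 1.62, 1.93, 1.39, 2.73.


Step 1: Compute differences f_i - g_i:
  1.9 - -5.21 = 7.11
  -2.16 - -1.44 = -0.72
  -4.42 - -3.21 = -1.21
  4.51 - 5.03 = -0.52
Step 2: Compute |diff|^3 * measure for each set:
  |7.11|^3 * 1.62 = 359.425431 * 1.62 = 582.269198
  |-0.72|^3 * 1.93 = 0.373248 * 1.93 = 0.720369
  |-1.21|^3 * 1.39 = 1.771561 * 1.39 = 2.46247
  |-0.52|^3 * 2.73 = 0.140608 * 2.73 = 0.38386
Step 3: Sum = 585.835896
Step 4: ||f-g||_3 = (585.835896)^(1/3) = 8.367428


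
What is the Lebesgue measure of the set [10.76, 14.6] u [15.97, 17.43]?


For pairwise disjoint intervals, m(union) = sum of lengths.
= (14.6 - 10.76) + (17.43 - 15.97)
= 3.84 + 1.46
= 5.3


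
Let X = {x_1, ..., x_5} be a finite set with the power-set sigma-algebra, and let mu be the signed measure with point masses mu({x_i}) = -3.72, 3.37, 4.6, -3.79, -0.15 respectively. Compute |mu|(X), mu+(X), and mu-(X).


Step 1: Every measurable set is a union of atoms (the cells / points), so a Hahn decomposition is
  obtained by grouping atoms by sign: P = union of atoms with mu > 0, N = union of the remaining atoms.
  Atoms in P (indices): 2, 3;  atoms in N (indices): 1, 4, 5
  Positive values: 3.37, 4.6
  Negative values: -3.72, -3.79, -0.15
Step 2: mu+(X) = mu(P) = sum of positive atom values = 7.97
Step 3: mu-(X) = -mu(N) = sum of |negative atom values| = 7.66
Step 4: |mu|(X) = mu+(X) + mu-(X) = 7.97 + 7.66 = 15.63


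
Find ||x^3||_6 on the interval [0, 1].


Step 1: ||f||_6 = (integral_0^1 |x^3|^6 dx)^(1/6)
     = (integral_0^1 x^18 dx)^(1/6)
Step 2: integral_0^1 x^18 dx = [x^19/(19)] from 0 to 1 = 1^19/19
     = 1/19 = 0.052632
Step 3: ||f||_6 = (0.052632)^(1/6) = 0.612173


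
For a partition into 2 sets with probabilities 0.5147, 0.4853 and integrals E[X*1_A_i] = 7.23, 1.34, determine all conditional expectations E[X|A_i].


For each cell A_i: E[X|A_i] = E[X*1_A_i] / P(A_i)
Step 1: E[X|A_1] = 7.23 / 0.5147 = 14.047018
Step 2: E[X|A_2] = 1.34 / 0.4853 = 2.761179
Verification: E[X] = sum E[X*1_A_i] = 7.23 + 1.34 = 8.57


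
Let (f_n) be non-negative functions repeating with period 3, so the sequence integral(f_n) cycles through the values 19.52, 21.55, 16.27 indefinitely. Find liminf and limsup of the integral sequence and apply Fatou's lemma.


The sequence (integral(f_n)) is periodic with period 3, repeating the values 19.52, 21.55, 16.27 indefinitely.
Step 1: For a periodic sequence, every tail (a_m, a_(m+1), ...) contains all 3 period values infinitely often.
Step 2: Hence inf of every tail = min of the period values = min(19.52, 21.55, 16.27) = 16.27.
        liminf_n integral(f_n) = sup over m of (inf of tail from m) = 16.27.
Step 3: Similarly sup of every tail = max of the period values = 21.55.
        limsup_n integral(f_n) = 21.55.
Step 4: Fatou's lemma: integral(liminf_n f_n) <= liminf_n integral(f_n) = 16.27.
        So the integral of the pointwise liminf is at most 16.27.


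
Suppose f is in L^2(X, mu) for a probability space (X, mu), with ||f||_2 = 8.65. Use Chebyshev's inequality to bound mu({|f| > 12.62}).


Chebyshev/Markov inequality: mu(|f| > eps) <= (||f||_p / eps)^p
Step 1: ||f||_2 / eps = 8.65 / 12.62 = 0.68542
Step 2: Raise to power p = 2:
  (0.68542)^2 = 0.469801
Step 3: Therefore mu(|f| > 12.62) <= 0.469801


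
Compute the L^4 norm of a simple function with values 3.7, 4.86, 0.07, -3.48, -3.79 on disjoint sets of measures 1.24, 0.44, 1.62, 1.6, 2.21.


Step 1: Compute |f_i|^4 for each value:
  |3.7|^4 = 187.4161
  |4.86|^4 = 557.885504
  |0.07|^4 = 2.401000e-05
  |-3.48|^4 = 146.661788
  |-3.79|^4 = 206.327369
Step 2: Multiply by measures and sum:
  187.4161 * 1.24 = 232.395964
  557.885504 * 0.44 = 245.469622
  2.401000e-05 * 1.62 = 3.889620e-05
  146.661788 * 1.6 = 234.658861
  206.327369 * 2.21 = 455.983485
Sum = 232.395964 + 245.469622 + 3.889620e-05 + 234.658861 + 455.983485 = 1168.507971
Step 3: Take the p-th root:
||f||_4 = (1168.507971)^(1/4) = 5.846661


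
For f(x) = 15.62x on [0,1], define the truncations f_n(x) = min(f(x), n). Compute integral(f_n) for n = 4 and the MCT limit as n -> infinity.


f(x) = 15.62x on [0,1]; f_n(x) = min(15.62x, n). At n = 4:
Step 1: f(x) reaches 4 at x = 4/15.62 = 0.256082
Step 2: integral(f_4) = integral(15.62x, 0, 0.256082) + integral(4, 0.256082, 1)
       = 15.62*0.256082^2/2 + 4*(1 - 0.256082)
       = 0.512164 + 2.975672
       = 3.487836
Step 3: As n -> infinity, f_n increases to f, so by MCT integral(f_n) -> integral(f) = 15.62/2 = 7.81.
Convergence: integral(f_4) = 3.487836 -> 7.81 as n -> infinity


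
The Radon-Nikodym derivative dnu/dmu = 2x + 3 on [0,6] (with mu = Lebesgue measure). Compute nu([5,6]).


nu(A) = integral_A (dnu/dmu) dmu = integral_5^6 (2x + 3) dx
Step 1: Antiderivative F(x) = (2/2)x^2 + 3x
Step 2: F(6) = (2/2)*6^2 + 3*6 = 36 + 18 = 54
Step 3: F(5) = (2/2)*5^2 + 3*5 = 25 + 15 = 40
Step 4: nu([5,6]) = F(6) - F(5) = 54 - 40 = 14


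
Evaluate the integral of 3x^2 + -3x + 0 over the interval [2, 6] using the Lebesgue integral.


The Lebesgue integral of a Riemann-integrable function agrees with the Riemann integral.
Antiderivative F(x) = (3/3)x^3 + (-3/2)x^2 + 0x
F(6) = (3/3)*6^3 + (-3/2)*6^2 + 0*6
     = (3/3)*216 + (-3/2)*36 + 0*6
     = 216 + -54 + 0
     = 162
F(2) = 2
Integral = F(6) - F(2) = 162 - 2 = 160
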